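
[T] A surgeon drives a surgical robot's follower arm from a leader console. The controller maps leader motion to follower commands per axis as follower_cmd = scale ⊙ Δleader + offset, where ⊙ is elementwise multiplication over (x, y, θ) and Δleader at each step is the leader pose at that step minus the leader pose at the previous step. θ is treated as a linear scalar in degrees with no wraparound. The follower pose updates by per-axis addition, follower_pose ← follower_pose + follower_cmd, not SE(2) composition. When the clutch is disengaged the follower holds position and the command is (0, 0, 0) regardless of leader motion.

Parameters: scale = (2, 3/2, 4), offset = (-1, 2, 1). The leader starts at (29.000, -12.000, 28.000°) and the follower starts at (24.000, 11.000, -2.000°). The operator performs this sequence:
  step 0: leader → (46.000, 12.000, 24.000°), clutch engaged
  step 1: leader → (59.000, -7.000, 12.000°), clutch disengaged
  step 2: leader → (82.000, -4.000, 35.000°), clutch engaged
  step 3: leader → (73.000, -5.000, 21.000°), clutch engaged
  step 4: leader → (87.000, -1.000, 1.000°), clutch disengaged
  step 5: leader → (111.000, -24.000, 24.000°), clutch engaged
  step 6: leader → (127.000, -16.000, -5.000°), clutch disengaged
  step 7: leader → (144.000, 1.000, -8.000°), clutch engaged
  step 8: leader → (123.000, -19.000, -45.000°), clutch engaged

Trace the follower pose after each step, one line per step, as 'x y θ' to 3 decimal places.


57.000 49.000 -17.000
57.000 49.000 -17.000
102.000 55.500 76.000
83.000 56.000 21.000
83.000 56.000 21.000
130.000 23.500 114.000
130.000 23.500 114.000
163.000 51.000 103.000
120.000 23.000 -44.000

step 0: Δleader=(17.000, 24.000, -4.000°), engaged; cmd=(33.000, 38.000, -15.000°) → follower=(57.000, 49.000, -17.000°)
step 1: Δleader=(13.000, -19.000, -12.000°), disengaged; cmd=(0,0,0) → follower holds at (57.000, 49.000, -17.000°)
step 2: Δleader=(23.000, 3.000, 23.000°), engaged; cmd=(45.000, 6.500, 93.000°) → follower=(102.000, 55.500, 76.000°)
step 3: Δleader=(-9.000, -1.000, -14.000°), engaged; cmd=(-19.000, 0.500, -55.000°) → follower=(83.000, 56.000, 21.000°)
step 4: Δleader=(14.000, 4.000, -20.000°), disengaged; cmd=(0,0,0) → follower holds at (83.000, 56.000, 21.000°)
step 5: Δleader=(24.000, -23.000, 23.000°), engaged; cmd=(47.000, -32.500, 93.000°) → follower=(130.000, 23.500, 114.000°)
step 6: Δleader=(16.000, 8.000, -29.000°), disengaged; cmd=(0,0,0) → follower holds at (130.000, 23.500, 114.000°)
step 7: Δleader=(17.000, 17.000, -3.000°), engaged; cmd=(33.000, 27.500, -11.000°) → follower=(163.000, 51.000, 103.000°)
step 8: Δleader=(-21.000, -20.000, -37.000°), engaged; cmd=(-43.000, -28.000, -147.000°) → follower=(120.000, 23.000, -44.000°)


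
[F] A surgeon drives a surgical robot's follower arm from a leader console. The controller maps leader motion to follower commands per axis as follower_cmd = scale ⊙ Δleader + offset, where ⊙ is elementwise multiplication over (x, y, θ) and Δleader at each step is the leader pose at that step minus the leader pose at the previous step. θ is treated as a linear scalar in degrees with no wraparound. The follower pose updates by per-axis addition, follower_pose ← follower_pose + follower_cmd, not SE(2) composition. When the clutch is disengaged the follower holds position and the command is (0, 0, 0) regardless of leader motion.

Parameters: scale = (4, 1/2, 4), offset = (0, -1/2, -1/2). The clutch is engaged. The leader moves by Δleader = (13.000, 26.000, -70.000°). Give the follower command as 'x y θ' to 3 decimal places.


52.000 12.500 -280.500

axis x: 4·13.000 + 0 = 52.000
axis y: 1/2·26.000 + -1/2 = 12.500
axis θ: 4·-70.000 + -1/2 = -280.500


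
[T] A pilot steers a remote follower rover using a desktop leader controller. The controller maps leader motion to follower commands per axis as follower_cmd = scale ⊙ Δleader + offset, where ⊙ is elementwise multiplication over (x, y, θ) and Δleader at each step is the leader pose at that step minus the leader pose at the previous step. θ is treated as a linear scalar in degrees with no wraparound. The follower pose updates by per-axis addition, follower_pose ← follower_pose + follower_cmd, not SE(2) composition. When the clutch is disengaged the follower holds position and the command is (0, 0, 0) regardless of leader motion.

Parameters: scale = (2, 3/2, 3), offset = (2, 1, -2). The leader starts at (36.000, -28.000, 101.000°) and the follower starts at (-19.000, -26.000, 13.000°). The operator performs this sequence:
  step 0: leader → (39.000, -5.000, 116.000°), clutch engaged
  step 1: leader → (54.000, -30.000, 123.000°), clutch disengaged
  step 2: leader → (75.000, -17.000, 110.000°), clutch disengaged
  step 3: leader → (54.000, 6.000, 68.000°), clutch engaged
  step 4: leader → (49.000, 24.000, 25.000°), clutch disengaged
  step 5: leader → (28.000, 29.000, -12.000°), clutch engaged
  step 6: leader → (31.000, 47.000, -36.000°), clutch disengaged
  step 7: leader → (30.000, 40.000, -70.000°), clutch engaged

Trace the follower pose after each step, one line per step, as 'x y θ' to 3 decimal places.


-11.000 9.500 56.000
-11.000 9.500 56.000
-11.000 9.500 56.000
-51.000 45.000 -72.000
-51.000 45.000 -72.000
-91.000 53.500 -185.000
-91.000 53.500 -185.000
-91.000 44.000 -289.000

step 0: Δleader=(3.000, 23.000, 15.000°), engaged; cmd=(8.000, 35.500, 43.000°) → follower=(-11.000, 9.500, 56.000°)
step 1: Δleader=(15.000, -25.000, 7.000°), disengaged; cmd=(0,0,0) → follower holds at (-11.000, 9.500, 56.000°)
step 2: Δleader=(21.000, 13.000, -13.000°), disengaged; cmd=(0,0,0) → follower holds at (-11.000, 9.500, 56.000°)
step 3: Δleader=(-21.000, 23.000, -42.000°), engaged; cmd=(-40.000, 35.500, -128.000°) → follower=(-51.000, 45.000, -72.000°)
step 4: Δleader=(-5.000, 18.000, -43.000°), disengaged; cmd=(0,0,0) → follower holds at (-51.000, 45.000, -72.000°)
step 5: Δleader=(-21.000, 5.000, -37.000°), engaged; cmd=(-40.000, 8.500, -113.000°) → follower=(-91.000, 53.500, -185.000°)
step 6: Δleader=(3.000, 18.000, -24.000°), disengaged; cmd=(0,0,0) → follower holds at (-91.000, 53.500, -185.000°)
step 7: Δleader=(-1.000, -7.000, -34.000°), engaged; cmd=(0.000, -9.500, -104.000°) → follower=(-91.000, 44.000, -289.000°)


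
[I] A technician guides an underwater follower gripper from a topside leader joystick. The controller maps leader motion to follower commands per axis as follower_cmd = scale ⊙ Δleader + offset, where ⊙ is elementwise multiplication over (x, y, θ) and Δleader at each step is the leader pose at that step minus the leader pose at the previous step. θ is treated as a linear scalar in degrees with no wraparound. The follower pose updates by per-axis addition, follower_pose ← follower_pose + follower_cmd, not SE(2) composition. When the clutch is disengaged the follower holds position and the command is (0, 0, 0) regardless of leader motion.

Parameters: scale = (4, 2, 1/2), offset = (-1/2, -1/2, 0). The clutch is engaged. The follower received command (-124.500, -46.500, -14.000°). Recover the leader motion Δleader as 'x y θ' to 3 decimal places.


-31.000 -23.000 -28.000

axis x: (-124.500 − -1/2) / (4) = -31.000
axis y: (-46.500 − -1/2) / (2) = -23.000
axis θ: (-14.000 − 0) / (1/2) = -28.000


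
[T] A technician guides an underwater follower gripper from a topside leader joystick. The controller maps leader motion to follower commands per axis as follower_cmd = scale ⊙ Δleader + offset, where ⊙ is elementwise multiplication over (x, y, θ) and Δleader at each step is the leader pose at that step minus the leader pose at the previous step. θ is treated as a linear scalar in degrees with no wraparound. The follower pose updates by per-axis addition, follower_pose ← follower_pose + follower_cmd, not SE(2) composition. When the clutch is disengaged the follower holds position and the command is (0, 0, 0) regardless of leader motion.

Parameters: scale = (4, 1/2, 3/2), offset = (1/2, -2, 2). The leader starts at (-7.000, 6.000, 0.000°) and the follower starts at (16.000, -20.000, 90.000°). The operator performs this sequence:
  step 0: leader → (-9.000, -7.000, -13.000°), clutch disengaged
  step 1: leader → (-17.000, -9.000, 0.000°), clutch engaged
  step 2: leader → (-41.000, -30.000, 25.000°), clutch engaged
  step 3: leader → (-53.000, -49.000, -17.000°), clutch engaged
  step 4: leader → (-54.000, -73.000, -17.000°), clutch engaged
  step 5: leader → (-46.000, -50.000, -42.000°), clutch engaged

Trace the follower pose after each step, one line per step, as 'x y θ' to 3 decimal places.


16.000 -20.000 90.000
-15.500 -23.000 111.500
-111.000 -35.500 151.000
-158.500 -47.000 90.000
-162.000 -61.000 92.000
-129.500 -51.500 56.500

step 0: Δleader=(-2.000, -13.000, -13.000°), disengaged; cmd=(0,0,0) → follower holds at (16.000, -20.000, 90.000°)
step 1: Δleader=(-8.000, -2.000, 13.000°), engaged; cmd=(-31.500, -3.000, 21.500°) → follower=(-15.500, -23.000, 111.500°)
step 2: Δleader=(-24.000, -21.000, 25.000°), engaged; cmd=(-95.500, -12.500, 39.500°) → follower=(-111.000, -35.500, 151.000°)
step 3: Δleader=(-12.000, -19.000, -42.000°), engaged; cmd=(-47.500, -11.500, -61.000°) → follower=(-158.500, -47.000, 90.000°)
step 4: Δleader=(-1.000, -24.000, 0.000°), engaged; cmd=(-3.500, -14.000, 2.000°) → follower=(-162.000, -61.000, 92.000°)
step 5: Δleader=(8.000, 23.000, -25.000°), engaged; cmd=(32.500, 9.500, -35.500°) → follower=(-129.500, -51.500, 56.500°)


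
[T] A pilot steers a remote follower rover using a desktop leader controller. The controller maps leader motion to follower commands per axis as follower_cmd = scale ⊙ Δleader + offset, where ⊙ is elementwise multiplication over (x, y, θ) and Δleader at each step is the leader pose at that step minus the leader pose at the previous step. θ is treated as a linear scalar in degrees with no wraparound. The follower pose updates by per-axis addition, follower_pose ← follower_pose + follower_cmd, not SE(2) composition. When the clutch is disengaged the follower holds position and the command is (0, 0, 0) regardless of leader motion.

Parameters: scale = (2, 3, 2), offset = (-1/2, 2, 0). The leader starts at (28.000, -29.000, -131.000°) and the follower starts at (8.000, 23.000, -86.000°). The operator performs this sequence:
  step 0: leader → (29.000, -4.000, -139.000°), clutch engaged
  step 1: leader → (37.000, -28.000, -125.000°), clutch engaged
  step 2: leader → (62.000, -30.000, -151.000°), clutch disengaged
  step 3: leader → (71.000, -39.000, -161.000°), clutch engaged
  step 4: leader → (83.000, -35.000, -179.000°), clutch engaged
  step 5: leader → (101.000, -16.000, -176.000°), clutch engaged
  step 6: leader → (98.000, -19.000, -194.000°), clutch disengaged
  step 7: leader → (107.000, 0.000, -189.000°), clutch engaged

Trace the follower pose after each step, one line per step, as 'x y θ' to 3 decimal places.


step 0: Δleader=(1.000, 25.000, -8.000°), engaged; cmd=(1.500, 77.000, -16.000°) → follower=(9.500, 100.000, -102.000°)
step 1: Δleader=(8.000, -24.000, 14.000°), engaged; cmd=(15.500, -70.000, 28.000°) → follower=(25.000, 30.000, -74.000°)
step 2: Δleader=(25.000, -2.000, -26.000°), disengaged; cmd=(0,0,0) → follower holds at (25.000, 30.000, -74.000°)
step 3: Δleader=(9.000, -9.000, -10.000°), engaged; cmd=(17.500, -25.000, -20.000°) → follower=(42.500, 5.000, -94.000°)
step 4: Δleader=(12.000, 4.000, -18.000°), engaged; cmd=(23.500, 14.000, -36.000°) → follower=(66.000, 19.000, -130.000°)
step 5: Δleader=(18.000, 19.000, 3.000°), engaged; cmd=(35.500, 59.000, 6.000°) → follower=(101.500, 78.000, -124.000°)
step 6: Δleader=(-3.000, -3.000, -18.000°), disengaged; cmd=(0,0,0) → follower holds at (101.500, 78.000, -124.000°)
step 7: Δleader=(9.000, 19.000, 5.000°), engaged; cmd=(17.500, 59.000, 10.000°) → follower=(119.000, 137.000, -114.000°)

9.500 100.000 -102.000
25.000 30.000 -74.000
25.000 30.000 -74.000
42.500 5.000 -94.000
66.000 19.000 -130.000
101.500 78.000 -124.000
101.500 78.000 -124.000
119.000 137.000 -114.000


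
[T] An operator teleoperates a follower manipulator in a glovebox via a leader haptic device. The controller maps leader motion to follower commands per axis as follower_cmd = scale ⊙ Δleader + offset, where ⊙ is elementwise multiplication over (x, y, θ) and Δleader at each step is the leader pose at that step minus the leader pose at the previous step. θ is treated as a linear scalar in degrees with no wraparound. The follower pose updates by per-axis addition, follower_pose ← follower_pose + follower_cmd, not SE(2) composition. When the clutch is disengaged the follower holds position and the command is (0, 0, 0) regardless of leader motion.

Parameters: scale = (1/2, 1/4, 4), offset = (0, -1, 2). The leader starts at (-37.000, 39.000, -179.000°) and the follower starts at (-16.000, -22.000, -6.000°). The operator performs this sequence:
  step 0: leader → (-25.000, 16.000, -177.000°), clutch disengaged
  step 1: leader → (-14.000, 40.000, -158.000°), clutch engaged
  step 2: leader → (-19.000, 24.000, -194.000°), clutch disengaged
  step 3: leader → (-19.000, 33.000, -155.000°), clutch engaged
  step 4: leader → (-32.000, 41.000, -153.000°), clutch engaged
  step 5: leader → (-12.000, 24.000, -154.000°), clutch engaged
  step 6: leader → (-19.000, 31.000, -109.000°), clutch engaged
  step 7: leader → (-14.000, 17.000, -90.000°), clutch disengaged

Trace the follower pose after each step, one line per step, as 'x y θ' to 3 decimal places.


-16.000 -22.000 -6.000
-10.500 -17.000 72.000
-10.500 -17.000 72.000
-10.500 -15.750 230.000
-17.000 -14.750 240.000
-7.000 -20.000 238.000
-10.500 -19.250 420.000
-10.500 -19.250 420.000

step 0: Δleader=(12.000, -23.000, 2.000°), disengaged; cmd=(0,0,0) → follower holds at (-16.000, -22.000, -6.000°)
step 1: Δleader=(11.000, 24.000, 19.000°), engaged; cmd=(5.500, 5.000, 78.000°) → follower=(-10.500, -17.000, 72.000°)
step 2: Δleader=(-5.000, -16.000, -36.000°), disengaged; cmd=(0,0,0) → follower holds at (-10.500, -17.000, 72.000°)
step 3: Δleader=(0.000, 9.000, 39.000°), engaged; cmd=(0.000, 1.250, 158.000°) → follower=(-10.500, -15.750, 230.000°)
step 4: Δleader=(-13.000, 8.000, 2.000°), engaged; cmd=(-6.500, 1.000, 10.000°) → follower=(-17.000, -14.750, 240.000°)
step 5: Δleader=(20.000, -17.000, -1.000°), engaged; cmd=(10.000, -5.250, -2.000°) → follower=(-7.000, -20.000, 238.000°)
step 6: Δleader=(-7.000, 7.000, 45.000°), engaged; cmd=(-3.500, 0.750, 182.000°) → follower=(-10.500, -19.250, 420.000°)
step 7: Δleader=(5.000, -14.000, 19.000°), disengaged; cmd=(0,0,0) → follower holds at (-10.500, -19.250, 420.000°)


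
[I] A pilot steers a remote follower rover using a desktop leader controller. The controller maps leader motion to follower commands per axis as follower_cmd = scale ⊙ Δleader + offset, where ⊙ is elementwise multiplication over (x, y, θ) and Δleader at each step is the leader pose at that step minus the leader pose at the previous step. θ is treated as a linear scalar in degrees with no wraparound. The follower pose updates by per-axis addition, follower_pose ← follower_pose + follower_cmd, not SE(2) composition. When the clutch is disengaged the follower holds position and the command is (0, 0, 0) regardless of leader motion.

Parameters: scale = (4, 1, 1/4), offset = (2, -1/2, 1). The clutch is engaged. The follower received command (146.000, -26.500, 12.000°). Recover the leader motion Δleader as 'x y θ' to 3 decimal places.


axis x: (146.000 − 2) / (4) = 36.000
axis y: (-26.500 − -1/2) / (1) = -26.000
axis θ: (12.000 − 1) / (1/4) = 44.000

36.000 -26.000 44.000


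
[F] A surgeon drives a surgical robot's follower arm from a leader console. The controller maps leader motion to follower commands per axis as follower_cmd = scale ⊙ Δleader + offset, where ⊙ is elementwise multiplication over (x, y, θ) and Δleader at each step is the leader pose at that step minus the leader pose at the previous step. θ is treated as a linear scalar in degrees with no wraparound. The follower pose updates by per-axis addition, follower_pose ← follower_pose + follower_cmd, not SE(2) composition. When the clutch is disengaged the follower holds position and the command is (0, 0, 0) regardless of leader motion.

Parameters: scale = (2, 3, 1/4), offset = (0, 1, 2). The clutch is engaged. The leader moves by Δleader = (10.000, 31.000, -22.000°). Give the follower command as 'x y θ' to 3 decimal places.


axis x: 2·10.000 + 0 = 20.000
axis y: 3·31.000 + 1 = 94.000
axis θ: 1/4·-22.000 + 2 = -3.500

20.000 94.000 -3.500


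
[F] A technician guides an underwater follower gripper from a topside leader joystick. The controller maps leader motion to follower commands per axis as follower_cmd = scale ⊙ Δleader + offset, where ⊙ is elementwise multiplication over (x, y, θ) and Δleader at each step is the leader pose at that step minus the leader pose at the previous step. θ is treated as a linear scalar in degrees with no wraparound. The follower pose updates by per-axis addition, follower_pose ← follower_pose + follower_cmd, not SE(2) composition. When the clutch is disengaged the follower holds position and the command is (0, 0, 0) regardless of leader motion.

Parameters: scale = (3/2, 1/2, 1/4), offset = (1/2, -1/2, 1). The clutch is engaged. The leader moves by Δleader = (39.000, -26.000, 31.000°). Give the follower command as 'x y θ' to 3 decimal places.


axis x: 3/2·39.000 + 1/2 = 59.000
axis y: 1/2·-26.000 + -1/2 = -13.500
axis θ: 1/4·31.000 + 1 = 8.750

59.000 -13.500 8.750


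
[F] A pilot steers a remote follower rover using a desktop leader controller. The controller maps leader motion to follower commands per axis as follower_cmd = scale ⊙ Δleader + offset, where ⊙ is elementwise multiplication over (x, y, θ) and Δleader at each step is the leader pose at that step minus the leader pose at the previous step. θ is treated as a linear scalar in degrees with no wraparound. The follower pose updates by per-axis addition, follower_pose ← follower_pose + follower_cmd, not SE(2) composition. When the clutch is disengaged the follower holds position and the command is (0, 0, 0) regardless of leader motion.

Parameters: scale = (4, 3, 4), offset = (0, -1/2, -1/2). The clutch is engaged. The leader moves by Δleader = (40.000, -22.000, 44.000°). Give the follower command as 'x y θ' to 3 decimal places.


160.000 -66.500 175.500

axis x: 4·40.000 + 0 = 160.000
axis y: 3·-22.000 + -1/2 = -66.500
axis θ: 4·44.000 + -1/2 = 175.500


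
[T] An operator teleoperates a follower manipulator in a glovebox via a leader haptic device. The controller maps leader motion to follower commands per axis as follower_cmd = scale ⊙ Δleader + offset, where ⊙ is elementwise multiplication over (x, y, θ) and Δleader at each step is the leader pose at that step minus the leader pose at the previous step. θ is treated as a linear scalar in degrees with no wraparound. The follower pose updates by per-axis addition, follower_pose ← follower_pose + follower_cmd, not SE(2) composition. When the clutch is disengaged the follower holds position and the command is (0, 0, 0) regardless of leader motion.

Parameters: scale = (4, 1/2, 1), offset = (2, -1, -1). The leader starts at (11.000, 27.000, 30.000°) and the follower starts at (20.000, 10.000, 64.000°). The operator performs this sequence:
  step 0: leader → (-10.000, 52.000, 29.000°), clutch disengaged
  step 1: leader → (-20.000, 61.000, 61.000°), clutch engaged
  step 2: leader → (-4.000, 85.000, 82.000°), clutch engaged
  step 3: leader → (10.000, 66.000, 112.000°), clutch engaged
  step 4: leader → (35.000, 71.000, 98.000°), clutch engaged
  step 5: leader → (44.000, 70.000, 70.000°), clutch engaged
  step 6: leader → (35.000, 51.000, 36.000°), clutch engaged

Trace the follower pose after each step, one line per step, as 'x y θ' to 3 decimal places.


step 0: Δleader=(-21.000, 25.000, -1.000°), disengaged; cmd=(0,0,0) → follower holds at (20.000, 10.000, 64.000°)
step 1: Δleader=(-10.000, 9.000, 32.000°), engaged; cmd=(-38.000, 3.500, 31.000°) → follower=(-18.000, 13.500, 95.000°)
step 2: Δleader=(16.000, 24.000, 21.000°), engaged; cmd=(66.000, 11.000, 20.000°) → follower=(48.000, 24.500, 115.000°)
step 3: Δleader=(14.000, -19.000, 30.000°), engaged; cmd=(58.000, -10.500, 29.000°) → follower=(106.000, 14.000, 144.000°)
step 4: Δleader=(25.000, 5.000, -14.000°), engaged; cmd=(102.000, 1.500, -15.000°) → follower=(208.000, 15.500, 129.000°)
step 5: Δleader=(9.000, -1.000, -28.000°), engaged; cmd=(38.000, -1.500, -29.000°) → follower=(246.000, 14.000, 100.000°)
step 6: Δleader=(-9.000, -19.000, -34.000°), engaged; cmd=(-34.000, -10.500, -35.000°) → follower=(212.000, 3.500, 65.000°)

20.000 10.000 64.000
-18.000 13.500 95.000
48.000 24.500 115.000
106.000 14.000 144.000
208.000 15.500 129.000
246.000 14.000 100.000
212.000 3.500 65.000


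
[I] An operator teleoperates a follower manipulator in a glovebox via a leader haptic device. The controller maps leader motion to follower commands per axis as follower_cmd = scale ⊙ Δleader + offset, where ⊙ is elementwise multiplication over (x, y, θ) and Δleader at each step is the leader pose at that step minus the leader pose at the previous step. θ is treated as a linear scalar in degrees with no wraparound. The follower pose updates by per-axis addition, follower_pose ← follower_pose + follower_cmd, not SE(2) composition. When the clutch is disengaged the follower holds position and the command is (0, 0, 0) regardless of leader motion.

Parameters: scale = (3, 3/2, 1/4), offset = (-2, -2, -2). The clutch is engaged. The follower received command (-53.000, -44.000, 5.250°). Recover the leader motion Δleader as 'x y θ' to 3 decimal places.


axis x: (-53.000 − -2) / (3) = -17.000
axis y: (-44.000 − -2) / (3/2) = -28.000
axis θ: (5.250 − -2) / (1/4) = 29.000

-17.000 -28.000 29.000


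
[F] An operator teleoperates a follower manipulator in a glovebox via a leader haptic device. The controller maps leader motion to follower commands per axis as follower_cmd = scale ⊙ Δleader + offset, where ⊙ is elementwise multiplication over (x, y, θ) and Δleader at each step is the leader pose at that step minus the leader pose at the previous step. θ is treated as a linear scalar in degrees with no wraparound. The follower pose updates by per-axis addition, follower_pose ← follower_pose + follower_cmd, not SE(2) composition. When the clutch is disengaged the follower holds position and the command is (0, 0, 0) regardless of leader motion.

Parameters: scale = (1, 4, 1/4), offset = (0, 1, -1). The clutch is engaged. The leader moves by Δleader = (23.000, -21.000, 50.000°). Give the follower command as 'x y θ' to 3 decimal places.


23.000 -83.000 11.500

axis x: 1·23.000 + 0 = 23.000
axis y: 4·-21.000 + 1 = -83.000
axis θ: 1/4·50.000 + -1 = 11.500


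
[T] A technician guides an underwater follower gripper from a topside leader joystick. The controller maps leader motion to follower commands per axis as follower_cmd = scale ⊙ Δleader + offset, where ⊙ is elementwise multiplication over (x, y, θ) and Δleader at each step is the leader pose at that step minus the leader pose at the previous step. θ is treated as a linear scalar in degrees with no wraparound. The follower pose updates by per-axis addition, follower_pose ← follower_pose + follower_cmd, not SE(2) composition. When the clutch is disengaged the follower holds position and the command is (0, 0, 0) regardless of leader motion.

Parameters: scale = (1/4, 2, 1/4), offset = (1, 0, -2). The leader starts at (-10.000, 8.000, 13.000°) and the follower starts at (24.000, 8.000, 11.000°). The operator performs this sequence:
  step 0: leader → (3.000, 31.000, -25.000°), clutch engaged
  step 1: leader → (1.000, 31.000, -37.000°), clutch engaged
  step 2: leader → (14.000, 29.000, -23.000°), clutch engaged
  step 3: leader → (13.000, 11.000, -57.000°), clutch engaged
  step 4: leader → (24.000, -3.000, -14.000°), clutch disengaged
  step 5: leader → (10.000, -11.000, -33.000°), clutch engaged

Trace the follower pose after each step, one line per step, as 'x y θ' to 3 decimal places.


step 0: Δleader=(13.000, 23.000, -38.000°), engaged; cmd=(4.250, 46.000, -11.500°) → follower=(28.250, 54.000, -0.500°)
step 1: Δleader=(-2.000, 0.000, -12.000°), engaged; cmd=(0.500, 0.000, -5.000°) → follower=(28.750, 54.000, -5.500°)
step 2: Δleader=(13.000, -2.000, 14.000°), engaged; cmd=(4.250, -4.000, 1.500°) → follower=(33.000, 50.000, -4.000°)
step 3: Δleader=(-1.000, -18.000, -34.000°), engaged; cmd=(0.750, -36.000, -10.500°) → follower=(33.750, 14.000, -14.500°)
step 4: Δleader=(11.000, -14.000, 43.000°), disengaged; cmd=(0,0,0) → follower holds at (33.750, 14.000, -14.500°)
step 5: Δleader=(-14.000, -8.000, -19.000°), engaged; cmd=(-2.500, -16.000, -6.750°) → follower=(31.250, -2.000, -21.250°)

28.250 54.000 -0.500
28.750 54.000 -5.500
33.000 50.000 -4.000
33.750 14.000 -14.500
33.750 14.000 -14.500
31.250 -2.000 -21.250


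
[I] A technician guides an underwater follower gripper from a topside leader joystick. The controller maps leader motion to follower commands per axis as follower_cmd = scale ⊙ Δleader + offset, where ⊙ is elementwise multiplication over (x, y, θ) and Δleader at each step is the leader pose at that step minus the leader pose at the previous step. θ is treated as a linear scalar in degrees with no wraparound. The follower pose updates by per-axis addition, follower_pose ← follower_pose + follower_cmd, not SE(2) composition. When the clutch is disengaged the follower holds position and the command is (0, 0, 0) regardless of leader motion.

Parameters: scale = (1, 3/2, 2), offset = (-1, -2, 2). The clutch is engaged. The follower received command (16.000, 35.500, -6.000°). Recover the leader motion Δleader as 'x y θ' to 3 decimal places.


axis x: (16.000 − -1) / (1) = 17.000
axis y: (35.500 − -2) / (3/2) = 25.000
axis θ: (-6.000 − 2) / (2) = -4.000

17.000 25.000 -4.000


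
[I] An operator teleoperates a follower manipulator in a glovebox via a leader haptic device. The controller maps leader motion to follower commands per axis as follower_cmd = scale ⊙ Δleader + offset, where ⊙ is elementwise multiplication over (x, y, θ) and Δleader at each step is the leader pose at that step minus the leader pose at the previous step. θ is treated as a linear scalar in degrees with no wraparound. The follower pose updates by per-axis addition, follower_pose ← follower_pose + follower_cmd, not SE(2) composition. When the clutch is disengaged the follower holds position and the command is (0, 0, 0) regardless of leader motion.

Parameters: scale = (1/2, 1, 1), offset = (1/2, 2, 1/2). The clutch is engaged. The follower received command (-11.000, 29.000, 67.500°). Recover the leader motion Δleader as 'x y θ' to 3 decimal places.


-23.000 27.000 67.000

axis x: (-11.000 − 1/2) / (1/2) = -23.000
axis y: (29.000 − 2) / (1) = 27.000
axis θ: (67.500 − 1/2) / (1) = 67.000


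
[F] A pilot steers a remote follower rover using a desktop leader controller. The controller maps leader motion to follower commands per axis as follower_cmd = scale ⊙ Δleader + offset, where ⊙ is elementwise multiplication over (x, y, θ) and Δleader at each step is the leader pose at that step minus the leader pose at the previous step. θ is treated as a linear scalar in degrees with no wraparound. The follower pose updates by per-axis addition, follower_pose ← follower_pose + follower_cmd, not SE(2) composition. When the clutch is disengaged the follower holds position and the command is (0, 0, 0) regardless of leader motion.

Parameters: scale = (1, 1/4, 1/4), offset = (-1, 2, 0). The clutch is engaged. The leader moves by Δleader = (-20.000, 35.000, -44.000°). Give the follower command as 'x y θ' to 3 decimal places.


-21.000 10.750 -11.000

axis x: 1·-20.000 + -1 = -21.000
axis y: 1/4·35.000 + 2 = 10.750
axis θ: 1/4·-44.000 + 0 = -11.000


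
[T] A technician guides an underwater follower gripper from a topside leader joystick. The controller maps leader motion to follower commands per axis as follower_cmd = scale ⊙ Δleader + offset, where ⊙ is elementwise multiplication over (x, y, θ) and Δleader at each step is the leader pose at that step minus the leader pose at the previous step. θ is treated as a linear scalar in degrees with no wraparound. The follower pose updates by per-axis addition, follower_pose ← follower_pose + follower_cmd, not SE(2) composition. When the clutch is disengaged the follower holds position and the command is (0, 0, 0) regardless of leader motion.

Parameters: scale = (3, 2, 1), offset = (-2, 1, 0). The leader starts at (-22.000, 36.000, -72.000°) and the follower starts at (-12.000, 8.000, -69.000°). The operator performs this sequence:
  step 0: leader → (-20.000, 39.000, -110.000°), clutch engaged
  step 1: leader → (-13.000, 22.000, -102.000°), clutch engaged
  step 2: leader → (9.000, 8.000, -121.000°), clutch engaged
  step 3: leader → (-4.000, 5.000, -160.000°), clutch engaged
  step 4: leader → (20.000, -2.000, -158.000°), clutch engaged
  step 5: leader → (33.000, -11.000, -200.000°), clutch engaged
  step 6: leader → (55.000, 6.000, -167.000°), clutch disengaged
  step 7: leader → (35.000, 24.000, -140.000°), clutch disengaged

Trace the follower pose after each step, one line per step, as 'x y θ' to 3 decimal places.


step 0: Δleader=(2.000, 3.000, -38.000°), engaged; cmd=(4.000, 7.000, -38.000°) → follower=(-8.000, 15.000, -107.000°)
step 1: Δleader=(7.000, -17.000, 8.000°), engaged; cmd=(19.000, -33.000, 8.000°) → follower=(11.000, -18.000, -99.000°)
step 2: Δleader=(22.000, -14.000, -19.000°), engaged; cmd=(64.000, -27.000, -19.000°) → follower=(75.000, -45.000, -118.000°)
step 3: Δleader=(-13.000, -3.000, -39.000°), engaged; cmd=(-41.000, -5.000, -39.000°) → follower=(34.000, -50.000, -157.000°)
step 4: Δleader=(24.000, -7.000, 2.000°), engaged; cmd=(70.000, -13.000, 2.000°) → follower=(104.000, -63.000, -155.000°)
step 5: Δleader=(13.000, -9.000, -42.000°), engaged; cmd=(37.000, -17.000, -42.000°) → follower=(141.000, -80.000, -197.000°)
step 6: Δleader=(22.000, 17.000, 33.000°), disengaged; cmd=(0,0,0) → follower holds at (141.000, -80.000, -197.000°)
step 7: Δleader=(-20.000, 18.000, 27.000°), disengaged; cmd=(0,0,0) → follower holds at (141.000, -80.000, -197.000°)

-8.000 15.000 -107.000
11.000 -18.000 -99.000
75.000 -45.000 -118.000
34.000 -50.000 -157.000
104.000 -63.000 -155.000
141.000 -80.000 -197.000
141.000 -80.000 -197.000
141.000 -80.000 -197.000


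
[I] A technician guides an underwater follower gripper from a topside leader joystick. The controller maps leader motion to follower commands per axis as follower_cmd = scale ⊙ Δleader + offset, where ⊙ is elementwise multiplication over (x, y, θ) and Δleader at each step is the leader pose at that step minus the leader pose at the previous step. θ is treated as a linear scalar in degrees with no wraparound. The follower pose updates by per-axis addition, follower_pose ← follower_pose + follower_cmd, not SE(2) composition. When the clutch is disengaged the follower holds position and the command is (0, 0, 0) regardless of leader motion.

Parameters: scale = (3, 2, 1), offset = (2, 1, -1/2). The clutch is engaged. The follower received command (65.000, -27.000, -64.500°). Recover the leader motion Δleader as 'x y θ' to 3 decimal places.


21.000 -14.000 -64.000

axis x: (65.000 − 2) / (3) = 21.000
axis y: (-27.000 − 1) / (2) = -14.000
axis θ: (-64.500 − -1/2) / (1) = -64.000


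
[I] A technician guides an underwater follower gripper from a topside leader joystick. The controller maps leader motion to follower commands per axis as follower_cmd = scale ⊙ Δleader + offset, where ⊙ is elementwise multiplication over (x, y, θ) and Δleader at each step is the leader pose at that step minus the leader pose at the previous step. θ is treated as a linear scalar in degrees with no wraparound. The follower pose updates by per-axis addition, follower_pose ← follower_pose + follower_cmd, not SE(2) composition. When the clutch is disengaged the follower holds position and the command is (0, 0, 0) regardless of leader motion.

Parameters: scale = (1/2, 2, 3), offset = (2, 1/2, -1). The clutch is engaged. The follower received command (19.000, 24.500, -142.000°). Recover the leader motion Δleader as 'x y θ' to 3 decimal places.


34.000 12.000 -47.000

axis x: (19.000 − 2) / (1/2) = 34.000
axis y: (24.500 − 1/2) / (2) = 12.000
axis θ: (-142.000 − -1) / (3) = -47.000


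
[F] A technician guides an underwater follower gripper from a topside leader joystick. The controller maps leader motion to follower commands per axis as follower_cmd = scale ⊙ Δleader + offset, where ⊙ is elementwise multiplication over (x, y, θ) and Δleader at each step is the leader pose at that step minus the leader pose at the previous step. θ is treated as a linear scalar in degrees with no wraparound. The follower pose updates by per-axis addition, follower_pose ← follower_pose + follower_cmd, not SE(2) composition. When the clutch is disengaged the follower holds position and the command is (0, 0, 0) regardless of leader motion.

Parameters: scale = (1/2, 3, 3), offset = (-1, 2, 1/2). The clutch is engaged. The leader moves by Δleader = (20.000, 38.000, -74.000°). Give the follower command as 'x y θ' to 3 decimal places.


axis x: 1/2·20.000 + -1 = 9.000
axis y: 3·38.000 + 2 = 116.000
axis θ: 3·-74.000 + 1/2 = -221.500

9.000 116.000 -221.500


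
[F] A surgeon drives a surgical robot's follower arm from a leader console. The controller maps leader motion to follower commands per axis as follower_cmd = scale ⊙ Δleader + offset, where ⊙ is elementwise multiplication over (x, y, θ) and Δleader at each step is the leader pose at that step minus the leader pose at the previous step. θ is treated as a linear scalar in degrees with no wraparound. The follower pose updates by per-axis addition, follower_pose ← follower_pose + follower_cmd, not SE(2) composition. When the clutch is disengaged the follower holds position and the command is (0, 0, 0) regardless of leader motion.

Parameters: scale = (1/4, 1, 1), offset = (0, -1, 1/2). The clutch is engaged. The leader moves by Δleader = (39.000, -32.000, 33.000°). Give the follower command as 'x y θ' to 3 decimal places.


9.750 -33.000 33.500

axis x: 1/4·39.000 + 0 = 9.750
axis y: 1·-32.000 + -1 = -33.000
axis θ: 1·33.000 + 1/2 = 33.500


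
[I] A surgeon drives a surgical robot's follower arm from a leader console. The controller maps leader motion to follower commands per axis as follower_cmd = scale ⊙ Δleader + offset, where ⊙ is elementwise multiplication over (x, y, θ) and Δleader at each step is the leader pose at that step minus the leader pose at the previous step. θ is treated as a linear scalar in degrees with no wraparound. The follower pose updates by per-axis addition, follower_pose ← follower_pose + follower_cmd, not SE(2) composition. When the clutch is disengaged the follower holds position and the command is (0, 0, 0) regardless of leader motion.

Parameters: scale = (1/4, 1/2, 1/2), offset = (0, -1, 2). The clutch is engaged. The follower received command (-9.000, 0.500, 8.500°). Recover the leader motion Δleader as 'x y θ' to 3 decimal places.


axis x: (-9.000 − 0) / (1/4) = -36.000
axis y: (0.500 − -1) / (1/2) = 3.000
axis θ: (8.500 − 2) / (1/2) = 13.000

-36.000 3.000 13.000


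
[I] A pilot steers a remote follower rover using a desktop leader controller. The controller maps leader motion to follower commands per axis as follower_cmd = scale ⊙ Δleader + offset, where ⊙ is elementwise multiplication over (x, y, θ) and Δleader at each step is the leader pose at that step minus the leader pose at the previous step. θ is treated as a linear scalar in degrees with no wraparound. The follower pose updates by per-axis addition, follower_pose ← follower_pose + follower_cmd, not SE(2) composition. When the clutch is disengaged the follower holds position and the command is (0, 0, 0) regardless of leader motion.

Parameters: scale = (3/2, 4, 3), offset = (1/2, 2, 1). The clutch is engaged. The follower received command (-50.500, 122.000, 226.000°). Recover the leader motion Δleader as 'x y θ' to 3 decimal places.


axis x: (-50.500 − 1/2) / (3/2) = -34.000
axis y: (122.000 − 2) / (4) = 30.000
axis θ: (226.000 − 1) / (3) = 75.000

-34.000 30.000 75.000


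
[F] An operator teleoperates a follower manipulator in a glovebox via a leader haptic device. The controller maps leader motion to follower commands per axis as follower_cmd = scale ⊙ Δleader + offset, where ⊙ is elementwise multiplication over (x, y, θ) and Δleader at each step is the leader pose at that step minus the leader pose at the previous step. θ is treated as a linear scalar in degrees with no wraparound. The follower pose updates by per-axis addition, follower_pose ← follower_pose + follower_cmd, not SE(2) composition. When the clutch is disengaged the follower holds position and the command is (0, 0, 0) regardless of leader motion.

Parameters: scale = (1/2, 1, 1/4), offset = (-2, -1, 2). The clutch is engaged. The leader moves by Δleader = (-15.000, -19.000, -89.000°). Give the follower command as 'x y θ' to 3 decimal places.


axis x: 1/2·-15.000 + -2 = -9.500
axis y: 1·-19.000 + -1 = -20.000
axis θ: 1/4·-89.000 + 2 = -20.250

-9.500 -20.000 -20.250


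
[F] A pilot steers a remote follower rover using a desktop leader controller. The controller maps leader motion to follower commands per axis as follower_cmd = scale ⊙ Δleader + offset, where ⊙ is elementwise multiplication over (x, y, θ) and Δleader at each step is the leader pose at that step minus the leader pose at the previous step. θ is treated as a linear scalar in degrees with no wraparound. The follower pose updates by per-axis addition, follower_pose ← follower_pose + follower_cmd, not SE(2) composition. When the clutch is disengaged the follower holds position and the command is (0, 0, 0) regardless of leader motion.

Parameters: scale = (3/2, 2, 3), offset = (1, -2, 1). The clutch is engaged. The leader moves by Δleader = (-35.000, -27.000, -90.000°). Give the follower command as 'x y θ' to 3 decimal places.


axis x: 3/2·-35.000 + 1 = -51.500
axis y: 2·-27.000 + -2 = -56.000
axis θ: 3·-90.000 + 1 = -269.000

-51.500 -56.000 -269.000


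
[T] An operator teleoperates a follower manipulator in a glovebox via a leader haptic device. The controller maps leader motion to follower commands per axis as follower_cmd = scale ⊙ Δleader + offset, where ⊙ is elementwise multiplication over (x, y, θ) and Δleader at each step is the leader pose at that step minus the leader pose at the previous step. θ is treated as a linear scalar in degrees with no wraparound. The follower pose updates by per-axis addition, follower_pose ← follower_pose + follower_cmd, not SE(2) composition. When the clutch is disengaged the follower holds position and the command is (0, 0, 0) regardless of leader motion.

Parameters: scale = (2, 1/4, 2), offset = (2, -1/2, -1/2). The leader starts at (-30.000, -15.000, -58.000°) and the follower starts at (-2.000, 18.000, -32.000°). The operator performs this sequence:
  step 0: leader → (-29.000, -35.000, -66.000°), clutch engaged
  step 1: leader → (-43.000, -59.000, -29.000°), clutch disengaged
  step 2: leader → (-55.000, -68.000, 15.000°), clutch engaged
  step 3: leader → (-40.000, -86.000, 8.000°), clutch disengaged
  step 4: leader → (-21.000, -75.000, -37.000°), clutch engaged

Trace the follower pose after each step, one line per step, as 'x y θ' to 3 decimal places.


2.000 12.500 -48.500
2.000 12.500 -48.500
-20.000 9.750 39.000
-20.000 9.750 39.000
20.000 12.000 -51.500

step 0: Δleader=(1.000, -20.000, -8.000°), engaged; cmd=(4.000, -5.500, -16.500°) → follower=(2.000, 12.500, -48.500°)
step 1: Δleader=(-14.000, -24.000, 37.000°), disengaged; cmd=(0,0,0) → follower holds at (2.000, 12.500, -48.500°)
step 2: Δleader=(-12.000, -9.000, 44.000°), engaged; cmd=(-22.000, -2.750, 87.500°) → follower=(-20.000, 9.750, 39.000°)
step 3: Δleader=(15.000, -18.000, -7.000°), disengaged; cmd=(0,0,0) → follower holds at (-20.000, 9.750, 39.000°)
step 4: Δleader=(19.000, 11.000, -45.000°), engaged; cmd=(40.000, 2.250, -90.500°) → follower=(20.000, 12.000, -51.500°)
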